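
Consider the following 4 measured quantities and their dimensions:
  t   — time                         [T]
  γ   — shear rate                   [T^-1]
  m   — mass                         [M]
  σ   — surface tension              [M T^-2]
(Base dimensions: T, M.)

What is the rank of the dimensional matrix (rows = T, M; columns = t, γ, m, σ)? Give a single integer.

Write exponents as rows T,M / cols t,γ,m,σ:
  T: [ 1 -1  0 -2]
  M: [ 0  0  1  1]
RREF → pivots at {t,m} ⇒ r = 2

2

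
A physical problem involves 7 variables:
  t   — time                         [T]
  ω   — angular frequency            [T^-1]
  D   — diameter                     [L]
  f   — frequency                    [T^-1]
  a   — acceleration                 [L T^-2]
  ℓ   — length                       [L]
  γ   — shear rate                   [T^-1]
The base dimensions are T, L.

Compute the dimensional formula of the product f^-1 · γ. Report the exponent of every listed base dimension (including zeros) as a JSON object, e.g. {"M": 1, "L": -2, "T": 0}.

Exponent matrix [T,L] × [t,ω,D,f,a,ℓ,γ]:
  T: [ 1 -1  0 -1 -2  0 -1]
  L: [ 0  0  1  0  1  1  0]
  [T]: (-1)·-1+(1)·-1 = 0
  [L]: (-1)·0+(1)·0 = 0
⇒ 1 (dimensionless)

{"T": 0, "L": 0}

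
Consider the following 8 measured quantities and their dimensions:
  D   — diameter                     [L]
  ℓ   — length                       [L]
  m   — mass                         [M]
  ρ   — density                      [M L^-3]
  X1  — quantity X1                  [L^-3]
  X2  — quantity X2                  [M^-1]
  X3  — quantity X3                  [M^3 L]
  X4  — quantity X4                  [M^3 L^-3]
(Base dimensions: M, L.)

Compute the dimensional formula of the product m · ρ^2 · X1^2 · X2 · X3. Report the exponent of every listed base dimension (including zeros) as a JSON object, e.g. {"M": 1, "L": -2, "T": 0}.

{"M": 5, "L": -11}

Exponent matrix [M,L] × [D,ℓ,m,ρ,X1,X2,X3,X4]:
  M: [ 0  0  1  1  0 -1  3  3]
  L: [ 1  1  0 -3 -3  0  1 -3]
  [M]: (1)·1+(2)·1+(2)·0+(1)·-1+(1)·3 = 5
  [L]: (1)·0+(2)·-3+(2)·-3+(1)·0+(1)·1 = -11
⇒ M^5 L^-11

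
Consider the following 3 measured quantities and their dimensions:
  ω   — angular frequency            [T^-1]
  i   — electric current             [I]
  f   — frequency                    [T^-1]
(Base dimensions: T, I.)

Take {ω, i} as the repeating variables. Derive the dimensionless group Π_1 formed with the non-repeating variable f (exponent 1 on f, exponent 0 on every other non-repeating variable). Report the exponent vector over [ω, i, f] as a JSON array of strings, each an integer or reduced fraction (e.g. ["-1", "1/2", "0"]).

["-1", "0", "1"]

Write exponents as rows T,I / cols ω,i,f:
  T: [-1  0 -1]
  I: [ 0  1  0]
RREF → pivots at {ω,i} ⇒ r = 2
Pivot set = {ω,i}, free = {f}
RREF:
  r0: [   1    0    1]
  r1: [   0    1    0]
Fix exponent of f at 1; solve each RREF row for its pivot's exponent:
  r0: exp(ω) + (1)·1 = 0 ⇒ exp(ω) = -1
  r1: exp(i) + (0)·1 = 0 ⇒ exp(i) = 0
Π_1 = ω^-1 · f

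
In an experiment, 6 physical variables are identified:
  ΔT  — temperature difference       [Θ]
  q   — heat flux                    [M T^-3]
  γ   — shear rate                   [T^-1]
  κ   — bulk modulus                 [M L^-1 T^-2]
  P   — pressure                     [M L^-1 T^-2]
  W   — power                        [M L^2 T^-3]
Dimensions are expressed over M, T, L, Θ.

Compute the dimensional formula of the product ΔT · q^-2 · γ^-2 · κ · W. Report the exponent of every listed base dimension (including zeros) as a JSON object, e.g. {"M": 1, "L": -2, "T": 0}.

Write exponents as rows M,T,L,Θ / cols ΔT,q,γ,κ,P,W:
  M: [ 0  1  0  1  1  1]
  T: [ 0 -3 -1 -2 -2 -3]
  L: [ 0  0  0 -1 -1  2]
  Θ: [ 1  0  0  0  0  0]
  [M]: (1)·0+(-2)·1+(-2)·0+(1)·1+(1)·1 = 0
  [T]: (1)·0+(-2)·-3+(-2)·-1+(1)·-2+(1)·-3 = 3
  [L]: (1)·0+(-2)·0+(-2)·0+(1)·-1+(1)·2 = 1
  [Θ]: (1)·1+(-2)·0+(-2)·0+(1)·0+(1)·0 = 1
⇒ T^3 L Θ

{"M": 0, "T": 3, "L": 1, "Θ": 1}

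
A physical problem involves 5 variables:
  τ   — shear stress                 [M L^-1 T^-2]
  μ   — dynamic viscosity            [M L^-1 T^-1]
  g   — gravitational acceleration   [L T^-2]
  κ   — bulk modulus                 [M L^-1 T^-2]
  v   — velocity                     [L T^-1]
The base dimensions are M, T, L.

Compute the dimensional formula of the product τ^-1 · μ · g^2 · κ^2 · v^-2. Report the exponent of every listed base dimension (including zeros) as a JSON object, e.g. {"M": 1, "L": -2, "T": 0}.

Dimensional matrix (M×T×L by τ×μ×g×κ×v):
  M: [ 1  1  0  1  0]
  T: [-2 -1 -2 -2 -1]
  L: [-1 -1  1 -1  1]
  [M]: (-1)·1+(1)·1+(2)·0+(2)·1+(-2)·0 = 2
  [T]: (-1)·-2+(1)·-1+(2)·-2+(2)·-2+(-2)·-1 = -5
  [L]: (-1)·-1+(1)·-1+(2)·1+(2)·-1+(-2)·1 = -2
⇒ M^2 T^-5 L^-2

{"M": 2, "T": -5, "L": -2}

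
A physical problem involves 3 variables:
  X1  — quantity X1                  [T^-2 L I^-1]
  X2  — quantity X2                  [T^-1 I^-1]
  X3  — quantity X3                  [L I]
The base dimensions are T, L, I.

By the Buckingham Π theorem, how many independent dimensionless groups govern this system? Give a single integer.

1

Write exponents as rows T,L,I / cols X1,X2,X3:
  T: [-2 -1  0]
  L: [ 1  0  1]
  I: [-1 -1  1]
RREF → pivots at {X1,X2} ⇒ r = 2
n=3, r=2 ⇒ 1 dimensionless group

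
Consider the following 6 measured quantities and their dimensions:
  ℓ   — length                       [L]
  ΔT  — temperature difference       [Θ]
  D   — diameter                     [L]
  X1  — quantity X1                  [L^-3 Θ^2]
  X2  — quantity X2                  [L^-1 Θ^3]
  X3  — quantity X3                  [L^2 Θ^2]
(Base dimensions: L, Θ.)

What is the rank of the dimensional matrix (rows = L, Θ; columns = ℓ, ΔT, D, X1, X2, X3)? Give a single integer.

2

Exponent matrix [L,Θ] × [ℓ,ΔT,D,X1,X2,X3]:
  L: [ 1  0  1 -3 -1  2]
  Θ: [ 0  1  0  2  3  2]
RREF → pivots at {ℓ,ΔT} ⇒ r = 2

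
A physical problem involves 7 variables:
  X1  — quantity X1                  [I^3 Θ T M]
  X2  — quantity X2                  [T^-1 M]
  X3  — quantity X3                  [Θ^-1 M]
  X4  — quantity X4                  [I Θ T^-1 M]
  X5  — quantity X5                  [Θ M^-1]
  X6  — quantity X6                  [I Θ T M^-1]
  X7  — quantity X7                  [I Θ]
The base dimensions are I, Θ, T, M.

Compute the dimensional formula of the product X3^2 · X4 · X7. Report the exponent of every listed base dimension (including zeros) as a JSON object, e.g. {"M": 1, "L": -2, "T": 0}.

{"I": 2, "Θ": 0, "T": -1, "M": 3}

Write exponents as rows I,Θ,T,M / cols X1,X2,X3,X4,X5,X6,X7:
  I: [ 3  0  0  1  0  1  1]
  Θ: [ 1  0 -1  1  1  1  1]
  T: [ 1 -1  0 -1  0  1  0]
  M: [ 1  1  1  1 -1 -1  0]
  [I]: (2)·0+(1)·1+(1)·1 = 2
  [Θ]: (2)·-1+(1)·1+(1)·1 = 0
  [T]: (2)·0+(1)·-1+(1)·0 = -1
  [M]: (2)·1+(1)·1+(1)·0 = 3
⇒ I^2 T^-1 M^3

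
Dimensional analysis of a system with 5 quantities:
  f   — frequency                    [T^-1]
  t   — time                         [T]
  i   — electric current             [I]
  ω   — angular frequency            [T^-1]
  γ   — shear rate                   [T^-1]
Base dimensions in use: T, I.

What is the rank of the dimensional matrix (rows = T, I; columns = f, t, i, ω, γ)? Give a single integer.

Exponent matrix [T,I] × [f,t,i,ω,γ]:
  T: [-1  1  0 -1 -1]
  I: [ 0  0  1  0  0]
RREF → pivots at {f,i} ⇒ r = 2

2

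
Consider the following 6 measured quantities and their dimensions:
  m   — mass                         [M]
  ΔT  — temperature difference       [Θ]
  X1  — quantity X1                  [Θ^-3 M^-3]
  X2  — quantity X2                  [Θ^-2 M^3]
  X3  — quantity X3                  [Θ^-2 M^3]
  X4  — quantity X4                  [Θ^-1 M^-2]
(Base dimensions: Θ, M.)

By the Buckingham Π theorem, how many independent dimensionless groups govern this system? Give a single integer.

Write exponents as rows Θ,M / cols m,ΔT,X1,X2,X3,X4:
  Θ: [ 0  1 -3 -2 -2 -1]
  M: [ 1  0 -3  3  3 -2]
Row reduction gives pivot columns m,ΔT; rank = 2
6 vars − rank 2 = 4 Π groups

4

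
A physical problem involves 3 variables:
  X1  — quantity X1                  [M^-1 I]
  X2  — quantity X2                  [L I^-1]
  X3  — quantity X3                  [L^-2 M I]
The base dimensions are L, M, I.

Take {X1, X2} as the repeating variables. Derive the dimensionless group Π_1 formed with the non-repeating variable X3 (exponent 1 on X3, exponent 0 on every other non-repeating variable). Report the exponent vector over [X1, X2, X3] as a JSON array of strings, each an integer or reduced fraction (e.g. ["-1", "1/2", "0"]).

Dimensional matrix (L×M×I by X1×X2×X3):
  L: [ 0  1 -2]
  M: [-1  0  1]
  I: [ 1 -1  1]
RREF → pivots at {X1,X2} ⇒ r = 2
Repeat: X1,X2; free: X3
RREF:
  r0: [   1    0   -1]
  r1: [   0    1   -2]
  r2: [   0    0    0]
Fix exponent of X3 at 1; solve each RREF row for its pivot's exponent:
  r0: exp(X1) + (-1)·1 = 0 ⇒ exp(X1) = 1
  r1: exp(X2) + (-2)·1 = 0 ⇒ exp(X2) = 2
Π_1 = X1 · X2^2 · X3

["1", "2", "1"]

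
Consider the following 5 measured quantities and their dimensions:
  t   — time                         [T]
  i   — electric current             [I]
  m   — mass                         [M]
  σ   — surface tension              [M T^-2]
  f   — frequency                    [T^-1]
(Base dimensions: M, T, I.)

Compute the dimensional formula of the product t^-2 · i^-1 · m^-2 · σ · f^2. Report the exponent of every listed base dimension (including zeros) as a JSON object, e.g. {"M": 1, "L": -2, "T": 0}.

{"M": -1, "T": -6, "I": -1}

Write exponents as rows M,T,I / cols t,i,m,σ,f:
  M: [ 0  0  1  1  0]
  T: [ 1  0  0 -2 -1]
  I: [ 0  1  0  0  0]
  [M]: (-2)·0+(-1)·0+(-2)·1+(1)·1+(2)·0 = -1
  [T]: (-2)·1+(-1)·0+(-2)·0+(1)·-2+(2)·-1 = -6
  [I]: (-2)·0+(-1)·1+(-2)·0+(1)·0+(2)·0 = -1
⇒ M^-1 T^-6 I^-1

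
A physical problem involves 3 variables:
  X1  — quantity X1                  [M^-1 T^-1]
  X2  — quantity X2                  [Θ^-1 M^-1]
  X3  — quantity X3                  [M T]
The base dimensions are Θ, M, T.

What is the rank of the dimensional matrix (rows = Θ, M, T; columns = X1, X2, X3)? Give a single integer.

2

Write exponents as rows Θ,M,T / cols X1,X2,X3:
  Θ: [ 0 -1  0]
  M: [-1 -1  1]
  T: [-1  0  1]
Echelon form has 2 nonzero rows (pivots: X1,X2)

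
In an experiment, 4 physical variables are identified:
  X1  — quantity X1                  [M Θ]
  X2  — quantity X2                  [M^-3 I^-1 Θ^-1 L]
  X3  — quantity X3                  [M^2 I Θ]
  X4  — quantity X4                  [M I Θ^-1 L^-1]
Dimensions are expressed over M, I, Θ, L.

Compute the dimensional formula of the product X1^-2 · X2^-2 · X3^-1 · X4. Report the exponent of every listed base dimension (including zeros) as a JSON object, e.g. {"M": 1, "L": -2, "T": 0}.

{"M": 3, "I": 2, "Θ": -2, "L": -3}

Dimensional matrix (M×I×Θ×L by X1×X2×X3×X4):
  M: [ 1 -3  2  1]
  I: [ 0 -1  1  1]
  Θ: [ 1 -1  1 -1]
  L: [ 0  1  0 -1]
  [M]: (-2)·1+(-2)·-3+(-1)·2+(1)·1 = 3
  [I]: (-2)·0+(-2)·-1+(-1)·1+(1)·1 = 2
  [Θ]: (-2)·1+(-2)·-1+(-1)·1+(1)·-1 = -2
  [L]: (-2)·0+(-2)·1+(-1)·0+(1)·-1 = -3
⇒ M^3 I^2 Θ^-2 L^-3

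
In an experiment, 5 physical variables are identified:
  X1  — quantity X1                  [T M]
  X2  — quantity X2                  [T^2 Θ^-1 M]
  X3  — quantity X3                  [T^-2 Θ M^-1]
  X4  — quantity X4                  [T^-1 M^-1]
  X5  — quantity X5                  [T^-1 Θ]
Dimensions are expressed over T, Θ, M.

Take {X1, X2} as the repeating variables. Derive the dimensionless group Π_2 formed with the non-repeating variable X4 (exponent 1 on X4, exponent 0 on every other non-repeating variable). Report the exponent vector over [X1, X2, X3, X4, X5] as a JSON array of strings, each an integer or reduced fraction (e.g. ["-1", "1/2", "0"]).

["1", "0", "0", "1", "0"]

Write exponents as rows T,Θ,M / cols X1,X2,X3,X4,X5:
  T: [ 1  2 -2 -1 -1]
  Θ: [ 0 -1  1  0  1]
  M: [ 1  1 -1 -1  0]
Row reduction gives pivot columns X1,X2; rank = 2
Repeat: X1,X2; free: X3,X4,X5
RREF:
  r0: [   1    0    0   -1    1]
  r1: [   0    1   -1    0   -1]
  r2: [   0    0    0    0    0]
Fix exponent of X4 at 1, X3 at 0, X5 at 0; solve each RREF row for its pivot's exponent:
  r0: exp(X1) + (-1)·1 = 0 ⇒ exp(X1) = 1
  r1: exp(X2) + (0)·1 = 0 ⇒ exp(X2) = 0
Π_2 = X1 · X4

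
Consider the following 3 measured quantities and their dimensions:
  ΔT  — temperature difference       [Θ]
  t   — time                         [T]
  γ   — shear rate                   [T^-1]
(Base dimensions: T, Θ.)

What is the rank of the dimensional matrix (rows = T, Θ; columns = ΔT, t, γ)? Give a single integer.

Dimensional matrix (T×Θ by ΔT×t×γ):
  T: [ 0  1 -1]
  Θ: [ 1  0  0]
Echelon form has 2 nonzero rows (pivots: ΔT,t)

2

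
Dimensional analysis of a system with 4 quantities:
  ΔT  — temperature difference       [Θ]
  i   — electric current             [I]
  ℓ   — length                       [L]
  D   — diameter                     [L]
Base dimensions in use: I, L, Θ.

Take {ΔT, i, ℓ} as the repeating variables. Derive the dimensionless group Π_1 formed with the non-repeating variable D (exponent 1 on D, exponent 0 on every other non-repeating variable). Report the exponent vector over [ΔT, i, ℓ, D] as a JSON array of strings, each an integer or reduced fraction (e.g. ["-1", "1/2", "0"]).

["0", "0", "-1", "1"]

Write exponents as rows I,L,Θ / cols ΔT,i,ℓ,D:
  I: [ 0  1  0  0]
  L: [ 0  0  1  1]
  Θ: [ 1  0  0  0]
Row reduction gives pivot columns ΔT,i,ℓ; rank = 3
Pivot set = {ΔT,i,ℓ}, free = {D}
RREF:
  r0: [   1    0    0    0]
  r1: [   0    1    0    0]
  r2: [   0    0    1    1]
Fix exponent of D at 1; solve each RREF row for its pivot's exponent:
  r0: exp(ΔT) + (0)·1 = 0 ⇒ exp(ΔT) = 0
  r1: exp(i) + (0)·1 = 0 ⇒ exp(i) = 0
  r2: exp(ℓ) + (1)·1 = 0 ⇒ exp(ℓ) = -1
Π_1 = ℓ^-1 · D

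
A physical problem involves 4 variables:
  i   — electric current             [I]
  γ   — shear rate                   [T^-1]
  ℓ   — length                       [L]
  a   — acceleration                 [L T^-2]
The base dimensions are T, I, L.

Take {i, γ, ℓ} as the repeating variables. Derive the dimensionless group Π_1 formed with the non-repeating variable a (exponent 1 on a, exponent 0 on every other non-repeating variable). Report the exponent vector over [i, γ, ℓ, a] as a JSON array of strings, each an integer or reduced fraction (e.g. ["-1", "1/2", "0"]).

["0", "-2", "-1", "1"]

Dimensional matrix (T×I×L by i×γ×ℓ×a):
  T: [ 0 -1  0 -2]
  I: [ 1  0  0  0]
  L: [ 0  0  1  1]
Echelon form has 3 nonzero rows (pivots: i,γ,ℓ)
Pivot set = {i,γ,ℓ}, free = {a}
RREF:
  r0: [   1    0    0    0]
  r1: [   0    1    0    2]
  r2: [   0    0    1    1]
Fix exponent of a at 1; solve each RREF row for its pivot's exponent:
  r0: exp(i) + (0)·1 = 0 ⇒ exp(i) = 0
  r1: exp(γ) + (2)·1 = 0 ⇒ exp(γ) = -2
  r2: exp(ℓ) + (1)·1 = 0 ⇒ exp(ℓ) = -1
Π_1 = γ^-2 · ℓ^-1 · a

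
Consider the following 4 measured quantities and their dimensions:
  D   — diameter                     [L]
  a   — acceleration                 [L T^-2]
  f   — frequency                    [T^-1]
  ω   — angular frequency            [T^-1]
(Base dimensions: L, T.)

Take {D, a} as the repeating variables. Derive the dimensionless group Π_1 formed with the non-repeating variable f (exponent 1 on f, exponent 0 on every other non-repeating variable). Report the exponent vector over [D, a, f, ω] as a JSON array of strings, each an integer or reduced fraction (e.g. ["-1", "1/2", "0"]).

["1/2", "-1/2", "1", "0"]

Dimensional matrix (L×T by D×a×f×ω):
  L: [ 1  1  0  0]
  T: [ 0 -2 -1 -1]
Row reduction gives pivot columns D,a; rank = 2
Repeat: D,a; free: f,ω
RREF:
  r0: [   1    0 -1/2 -1/2]
  r1: [   0    1  1/2  1/2]
Fix exponent of f at 1, ω at 0; solve each RREF row for its pivot's exponent:
  r0: exp(D) + (-1/2)·1 = 0 ⇒ exp(D) = 1/2
  r1: exp(a) + (1/2)·1 = 0 ⇒ exp(a) = -1/2
Π_1 = D^(1/2) · a^(-1/2) · f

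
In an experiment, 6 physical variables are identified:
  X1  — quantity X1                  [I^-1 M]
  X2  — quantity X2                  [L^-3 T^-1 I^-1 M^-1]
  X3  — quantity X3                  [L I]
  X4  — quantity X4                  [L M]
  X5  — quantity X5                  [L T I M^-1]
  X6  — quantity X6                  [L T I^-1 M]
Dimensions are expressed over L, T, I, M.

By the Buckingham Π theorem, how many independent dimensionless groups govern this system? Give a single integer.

3

Write exponents as rows L,T,I,M / cols X1,X2,X3,X4,X5,X6:
  L: [ 0 -3  1  1  1  1]
  T: [ 0 -1  0  0  1  1]
  I: [-1 -1  1  0  1 -1]
  M: [ 1 -1  0  1 -1  1]
Echelon form has 3 nonzero rows (pivots: X1,X2,X3)
6 vars − rank 3 = 3 Π groups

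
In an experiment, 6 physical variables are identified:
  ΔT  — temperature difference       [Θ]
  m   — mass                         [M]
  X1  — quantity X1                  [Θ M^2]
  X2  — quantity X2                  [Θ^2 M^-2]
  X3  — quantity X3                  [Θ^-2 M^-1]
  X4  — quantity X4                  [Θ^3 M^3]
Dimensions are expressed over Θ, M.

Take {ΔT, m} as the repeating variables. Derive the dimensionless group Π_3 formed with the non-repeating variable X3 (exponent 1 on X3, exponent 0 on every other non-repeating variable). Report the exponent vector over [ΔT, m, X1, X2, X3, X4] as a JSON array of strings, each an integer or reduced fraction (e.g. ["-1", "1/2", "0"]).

Write exponents as rows Θ,M / cols ΔT,m,X1,X2,X3,X4:
  Θ: [ 1  0  1  2 -2  3]
  M: [ 0  1  2 -2 -1  3]
Echelon form has 2 nonzero rows (pivots: ΔT,m)
Repeat: ΔT,m; free: X1,X2,X3,X4
RREF:
  r0: [   1    0    1    2   -2    3]
  r1: [   0    1    2   -2   -1    3]
Fix exponent of X3 at 1, X1 at 0, X2 at 0, X4 at 0; solve each RREF row for its pivot's exponent:
  r0: exp(ΔT) + (-2)·1 = 0 ⇒ exp(ΔT) = 2
  r1: exp(m) + (-1)·1 = 0 ⇒ exp(m) = 1
Π_3 = ΔT^2 · m · X3

["2", "1", "0", "0", "1", "0"]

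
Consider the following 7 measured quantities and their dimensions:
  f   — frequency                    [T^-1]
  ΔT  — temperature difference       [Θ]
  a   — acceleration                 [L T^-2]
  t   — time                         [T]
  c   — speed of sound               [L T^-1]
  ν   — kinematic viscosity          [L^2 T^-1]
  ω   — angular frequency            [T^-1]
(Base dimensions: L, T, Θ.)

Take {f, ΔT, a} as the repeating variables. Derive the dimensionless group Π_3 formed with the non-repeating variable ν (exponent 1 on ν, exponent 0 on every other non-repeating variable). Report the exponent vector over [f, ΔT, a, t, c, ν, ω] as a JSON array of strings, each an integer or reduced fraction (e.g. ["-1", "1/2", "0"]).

Write exponents as rows L,T,Θ / cols f,ΔT,a,t,c,ν,ω:
  L: [ 0  0  1  0  1  2  0]
  T: [-1  0 -2  1 -1 -1 -1]
  Θ: [ 0  1  0  0  0  0  0]
RREF → pivots at {f,ΔT,a} ⇒ r = 3
Repeat: f,ΔT,a; free: t,c,ν,ω
RREF:
  r0: [   1    0    0   -1   -1   -3    1]
  r1: [   0    1    0    0    0    0    0]
  r2: [   0    0    1    0    1    2    0]
Fix exponent of ν at 1, t at 0, c at 0, ω at 0; solve each RREF row for its pivot's exponent:
  r0: exp(f) + (-3)·1 = 0 ⇒ exp(f) = 3
  r1: exp(ΔT) + (0)·1 = 0 ⇒ exp(ΔT) = 0
  r2: exp(a) + (2)·1 = 0 ⇒ exp(a) = -2
Π_3 = f^3 · a^-2 · ν

["3", "0", "-2", "0", "0", "1", "0"]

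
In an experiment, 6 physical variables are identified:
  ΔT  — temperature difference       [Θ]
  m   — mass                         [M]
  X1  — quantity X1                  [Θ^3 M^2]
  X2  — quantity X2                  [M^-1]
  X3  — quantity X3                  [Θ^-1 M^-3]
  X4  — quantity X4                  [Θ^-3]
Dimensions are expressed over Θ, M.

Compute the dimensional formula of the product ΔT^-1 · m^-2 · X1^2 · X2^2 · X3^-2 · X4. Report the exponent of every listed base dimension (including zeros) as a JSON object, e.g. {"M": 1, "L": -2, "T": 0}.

Dimensional matrix (Θ×M by ΔT×m×X1×X2×X3×X4):
  Θ: [ 1  0  3  0 -1 -3]
  M: [ 0  1  2 -1 -3  0]
  [Θ]: (-1)·1+(-2)·0+(2)·3+(2)·0+(-2)·-1+(1)·-3 = 4
  [M]: (-1)·0+(-2)·1+(2)·2+(2)·-1+(-2)·-3+(1)·0 = 6
⇒ Θ^4 M^6

{"Θ": 4, "M": 6}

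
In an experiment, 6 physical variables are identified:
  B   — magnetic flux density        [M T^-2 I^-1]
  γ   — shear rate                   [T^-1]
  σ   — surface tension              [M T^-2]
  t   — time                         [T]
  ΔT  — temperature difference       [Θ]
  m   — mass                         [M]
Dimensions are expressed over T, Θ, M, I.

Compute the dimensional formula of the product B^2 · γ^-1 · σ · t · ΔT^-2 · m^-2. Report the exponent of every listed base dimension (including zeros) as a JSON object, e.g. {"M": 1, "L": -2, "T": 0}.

Exponent matrix [T,Θ,M,I] × [B,γ,σ,t,ΔT,m]:
  T: [-2 -1 -2  1  0  0]
  Θ: [ 0  0  0  0  1  0]
  M: [ 1  0  1  0  0  1]
  I: [-1  0  0  0  0  0]
  [T]: (2)·-2+(-1)·-1+(1)·-2+(1)·1+(-2)·0+(-2)·0 = -4
  [Θ]: (2)·0+(-1)·0+(1)·0+(1)·0+(-2)·1+(-2)·0 = -2
  [M]: (2)·1+(-1)·0+(1)·1+(1)·0+(-2)·0+(-2)·1 = 1
  [I]: (2)·-1+(-1)·0+(1)·0+(1)·0+(-2)·0+(-2)·0 = -2
⇒ T^-4 Θ^-2 M I^-2

{"T": -4, "Θ": -2, "M": 1, "I": -2}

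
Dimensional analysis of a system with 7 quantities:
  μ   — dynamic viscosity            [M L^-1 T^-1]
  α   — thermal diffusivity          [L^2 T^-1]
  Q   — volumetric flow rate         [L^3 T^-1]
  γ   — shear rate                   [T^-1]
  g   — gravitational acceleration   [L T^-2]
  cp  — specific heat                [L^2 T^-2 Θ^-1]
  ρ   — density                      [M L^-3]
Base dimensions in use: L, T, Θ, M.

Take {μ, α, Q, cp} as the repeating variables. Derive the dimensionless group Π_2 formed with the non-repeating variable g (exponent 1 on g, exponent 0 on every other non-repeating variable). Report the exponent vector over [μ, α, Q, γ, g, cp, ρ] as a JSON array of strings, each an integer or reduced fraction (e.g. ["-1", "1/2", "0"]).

["0", "-5", "3", "0", "1", "0", "0"]

Exponent matrix [L,T,Θ,M] × [μ,α,Q,γ,g,cp,ρ]:
  L: [-1  2  3  0  1  2 -3]
  T: [-1 -1 -1 -1 -2 -2  0]
  Θ: [ 0  0  0  0  0 -1  0]
  M: [ 1  0  0  0  0  0  1]
Row reduction gives pivot columns μ,α,Q,cp; rank = 4
Pivot set = {μ,α,Q,cp}, free = {γ,g,ρ}
RREF:
  r0: [   1    0    0    0    0    0    1]
  r1: [   0    1    0    3    5    0   -1]
  r2: [   0    0    1   -2   -3    0    0]
  r3: [   0    0    0    0    0    1    0]
Fix exponent of g at 1, γ at 0, ρ at 0; solve each RREF row for its pivot's exponent:
  r0: exp(μ) + (0)·1 = 0 ⇒ exp(μ) = 0
  r1: exp(α) + (5)·1 = 0 ⇒ exp(α) = -5
  r2: exp(Q) + (-3)·1 = 0 ⇒ exp(Q) = 3
  r3: exp(cp) + (0)·1 = 0 ⇒ exp(cp) = 0
Π_2 = α^-5 · Q^3 · g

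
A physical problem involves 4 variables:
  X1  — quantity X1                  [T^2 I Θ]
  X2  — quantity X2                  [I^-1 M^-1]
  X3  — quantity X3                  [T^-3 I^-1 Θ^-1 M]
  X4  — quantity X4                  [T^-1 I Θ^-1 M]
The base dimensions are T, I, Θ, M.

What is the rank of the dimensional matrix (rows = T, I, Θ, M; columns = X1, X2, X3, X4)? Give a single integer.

3

Exponent matrix [T,I,Θ,M] × [X1,X2,X3,X4]:
  T: [ 2  0 -3 -1]
  I: [ 1 -1 -1  1]
  Θ: [ 1  0 -1 -1]
  M: [ 0 -1  1  1]
Row reduction gives pivot columns X1,X2,X3; rank = 3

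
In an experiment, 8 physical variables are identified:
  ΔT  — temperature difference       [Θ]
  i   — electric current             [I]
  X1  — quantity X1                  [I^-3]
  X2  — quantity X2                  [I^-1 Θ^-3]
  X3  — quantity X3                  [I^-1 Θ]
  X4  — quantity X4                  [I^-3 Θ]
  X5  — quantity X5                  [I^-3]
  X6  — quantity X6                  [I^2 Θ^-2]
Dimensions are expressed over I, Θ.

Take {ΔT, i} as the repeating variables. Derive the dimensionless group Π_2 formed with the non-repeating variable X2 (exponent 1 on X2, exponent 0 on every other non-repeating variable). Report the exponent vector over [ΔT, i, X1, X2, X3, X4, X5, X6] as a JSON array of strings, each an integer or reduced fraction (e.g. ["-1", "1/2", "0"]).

Exponent matrix [I,Θ] × [ΔT,i,X1,X2,X3,X4,X5,X6]:
  I: [ 0  1 -3 -1 -1 -3 -3  2]
  Θ: [ 1  0  0 -3  1  1  0 -2]
RREF → pivots at {ΔT,i} ⇒ r = 2
Repeat: ΔT,i; free: X1,X2,X3,X4,X5,X6
RREF:
  r0: [   1    0    0   -3    1    1    0   -2]
  r1: [   0    1   -3   -1   -1   -3   -3    2]
Fix exponent of X2 at 1, X1 at 0, X3 at 0, X4 at 0, X5 at 0, X6 at 0; solve each RREF row for its pivot's exponent:
  r0: exp(ΔT) + (-3)·1 = 0 ⇒ exp(ΔT) = 3
  r1: exp(i) + (-1)·1 = 0 ⇒ exp(i) = 1
Π_2 = ΔT^3 · i · X2

["3", "1", "0", "1", "0", "0", "0", "0"]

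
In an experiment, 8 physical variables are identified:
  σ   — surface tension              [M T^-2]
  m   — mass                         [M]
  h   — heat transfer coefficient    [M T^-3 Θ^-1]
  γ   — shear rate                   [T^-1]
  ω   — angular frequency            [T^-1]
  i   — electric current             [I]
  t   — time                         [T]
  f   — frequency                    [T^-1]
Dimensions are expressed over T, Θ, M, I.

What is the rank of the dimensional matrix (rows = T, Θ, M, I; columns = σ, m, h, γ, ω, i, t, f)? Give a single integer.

Dimensional matrix (T×Θ×M×I by σ×m×h×γ×ω×i×t×f):
  T: [-2  0 -3 -1 -1  0  1 -1]
  Θ: [ 0  0 -1  0  0  0  0  0]
  M: [ 1  1  1  0  0  0  0  0]
  I: [ 0  0  0  0  0  1  0  0]
Row reduction gives pivot columns σ,m,h,i; rank = 4

4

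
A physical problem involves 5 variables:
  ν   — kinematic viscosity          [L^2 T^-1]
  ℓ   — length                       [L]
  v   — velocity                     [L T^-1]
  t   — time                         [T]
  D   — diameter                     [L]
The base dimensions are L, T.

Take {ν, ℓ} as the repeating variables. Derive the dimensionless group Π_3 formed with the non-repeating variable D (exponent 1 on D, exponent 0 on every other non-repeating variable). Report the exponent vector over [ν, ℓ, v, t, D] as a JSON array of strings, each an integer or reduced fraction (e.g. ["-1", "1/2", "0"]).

Exponent matrix [L,T] × [ν,ℓ,v,t,D]:
  L: [ 2  1  1  0  1]
  T: [-1  0 -1  1  0]
Echelon form has 2 nonzero rows (pivots: ν,ℓ)
Pivot set = {ν,ℓ}, free = {v,t,D}
RREF:
  r0: [   1    0    1   -1    0]
  r1: [   0    1   -1    2    1]
Fix exponent of D at 1, v at 0, t at 0; solve each RREF row for its pivot's exponent:
  r0: exp(ν) + (0)·1 = 0 ⇒ exp(ν) = 0
  r1: exp(ℓ) + (1)·1 = 0 ⇒ exp(ℓ) = -1
Π_3 = ℓ^-1 · D

["0", "-1", "0", "0", "1"]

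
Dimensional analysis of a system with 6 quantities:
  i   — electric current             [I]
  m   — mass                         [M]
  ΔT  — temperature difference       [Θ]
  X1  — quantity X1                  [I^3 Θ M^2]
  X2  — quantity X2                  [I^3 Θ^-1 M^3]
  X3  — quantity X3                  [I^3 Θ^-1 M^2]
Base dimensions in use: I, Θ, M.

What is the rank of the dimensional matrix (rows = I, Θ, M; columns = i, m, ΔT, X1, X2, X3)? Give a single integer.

Write exponents as rows I,Θ,M / cols i,m,ΔT,X1,X2,X3:
  I: [ 1  0  0  3  3  3]
  Θ: [ 0  0  1  1 -1 -1]
  M: [ 0  1  0  2  3  2]
Echelon form has 3 nonzero rows (pivots: i,m,ΔT)

3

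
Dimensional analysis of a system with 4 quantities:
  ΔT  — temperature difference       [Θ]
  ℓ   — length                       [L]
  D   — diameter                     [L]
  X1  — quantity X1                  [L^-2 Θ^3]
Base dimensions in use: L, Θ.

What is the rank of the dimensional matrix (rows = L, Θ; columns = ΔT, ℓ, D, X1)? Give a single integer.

2

Exponent matrix [L,Θ] × [ΔT,ℓ,D,X1]:
  L: [ 0  1  1 -2]
  Θ: [ 1  0  0  3]
Echelon form has 2 nonzero rows (pivots: ΔT,ℓ)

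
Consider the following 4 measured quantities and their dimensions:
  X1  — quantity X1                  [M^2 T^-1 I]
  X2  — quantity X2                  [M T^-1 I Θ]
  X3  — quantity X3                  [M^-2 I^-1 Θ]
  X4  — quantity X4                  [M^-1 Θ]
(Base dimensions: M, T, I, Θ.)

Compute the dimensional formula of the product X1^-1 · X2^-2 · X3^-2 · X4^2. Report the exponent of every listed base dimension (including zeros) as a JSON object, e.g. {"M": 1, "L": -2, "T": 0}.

Dimensional matrix (M×T×I×Θ by X1×X2×X3×X4):
  M: [ 2  1 -2 -1]
  T: [-1 -1  0  0]
  I: [ 1  1 -1  0]
  Θ: [ 0  1  1  1]
  [M]: (-1)·2+(-2)·1+(-2)·-2+(2)·-1 = -2
  [T]: (-1)·-1+(-2)·-1+(-2)·0+(2)·0 = 3
  [I]: (-1)·1+(-2)·1+(-2)·-1+(2)·0 = -1
  [Θ]: (-1)·0+(-2)·1+(-2)·1+(2)·1 = -2
⇒ M^-2 T^3 I^-1 Θ^-2

{"M": -2, "T": 3, "I": -1, "Θ": -2}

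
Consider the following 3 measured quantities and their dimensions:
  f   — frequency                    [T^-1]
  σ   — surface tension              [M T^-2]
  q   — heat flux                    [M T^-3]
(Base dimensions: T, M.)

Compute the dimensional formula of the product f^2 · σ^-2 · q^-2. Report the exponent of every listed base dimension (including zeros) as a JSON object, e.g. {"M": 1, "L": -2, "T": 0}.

{"T": 8, "M": -4}

Exponent matrix [T,M] × [f,σ,q]:
  T: [-1 -2 -3]
  M: [ 0  1  1]
  [T]: (2)·-1+(-2)·-2+(-2)·-3 = 8
  [M]: (2)·0+(-2)·1+(-2)·1 = -4
⇒ T^8 M^-4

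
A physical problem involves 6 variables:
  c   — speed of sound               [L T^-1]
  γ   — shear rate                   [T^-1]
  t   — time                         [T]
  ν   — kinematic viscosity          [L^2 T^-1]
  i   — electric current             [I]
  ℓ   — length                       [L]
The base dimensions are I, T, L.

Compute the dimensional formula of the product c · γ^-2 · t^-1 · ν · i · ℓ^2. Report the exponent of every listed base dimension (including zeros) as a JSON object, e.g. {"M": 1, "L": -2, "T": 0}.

Dimensional matrix (I×T×L by c×γ×t×ν×i×ℓ):
  I: [ 0  0  0  0  1  0]
  T: [-1 -1  1 -1  0  0]
  L: [ 1  0  0  2  0  1]
  [I]: (1)·0+(-2)·0+(-1)·0+(1)·0+(1)·1+(2)·0 = 1
  [T]: (1)·-1+(-2)·-1+(-1)·1+(1)·-1+(1)·0+(2)·0 = -1
  [L]: (1)·1+(-2)·0+(-1)·0+(1)·2+(1)·0+(2)·1 = 5
⇒ I T^-1 L^5

{"I": 1, "T": -1, "L": 5}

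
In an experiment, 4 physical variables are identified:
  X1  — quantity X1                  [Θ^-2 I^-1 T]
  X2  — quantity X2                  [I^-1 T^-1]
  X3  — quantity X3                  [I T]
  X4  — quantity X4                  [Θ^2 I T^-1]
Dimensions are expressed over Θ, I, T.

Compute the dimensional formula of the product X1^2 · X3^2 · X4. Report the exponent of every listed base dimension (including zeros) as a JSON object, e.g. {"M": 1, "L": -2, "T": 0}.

Dimensional matrix (Θ×I×T by X1×X2×X3×X4):
  Θ: [-2  0  0  2]
  I: [-1 -1  1  1]
  T: [ 1 -1  1 -1]
  [Θ]: (2)·-2+(2)·0+(1)·2 = -2
  [I]: (2)·-1+(2)·1+(1)·1 = 1
  [T]: (2)·1+(2)·1+(1)·-1 = 3
⇒ Θ^-2 I T^3

{"Θ": -2, "I": 1, "T": 3}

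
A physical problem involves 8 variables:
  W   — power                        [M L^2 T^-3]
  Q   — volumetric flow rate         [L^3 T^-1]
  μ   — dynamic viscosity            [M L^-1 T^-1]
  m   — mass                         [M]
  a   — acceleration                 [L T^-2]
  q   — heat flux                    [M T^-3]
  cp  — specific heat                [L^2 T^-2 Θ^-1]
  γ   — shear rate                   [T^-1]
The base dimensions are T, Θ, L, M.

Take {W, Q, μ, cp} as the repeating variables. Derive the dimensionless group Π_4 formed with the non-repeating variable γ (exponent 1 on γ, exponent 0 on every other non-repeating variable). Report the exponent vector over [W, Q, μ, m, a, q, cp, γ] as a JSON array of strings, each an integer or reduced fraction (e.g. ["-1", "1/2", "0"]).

["-1", "1", "1", "0", "0", "0", "0", "1"]

Write exponents as rows T,Θ,L,M / cols W,Q,μ,m,a,q,cp,γ:
  T: [-3 -1 -1  0 -2 -3 -2 -1]
  Θ: [ 0  0  0  0  0  0 -1  0]
  L: [ 2  3 -1  0  1  0  2  0]
  M: [ 1  0  1  1  0  1  0  0]
Row reduction gives pivot columns W,Q,μ,cp; rank = 4
Repeat: W,Q,μ,cp; free: m,a,q,γ
RREF:
  r0: [   1    0    0 -4/3  5/3  5/3    0    1]
  r1: [   0    1    0  5/3 -4/3 -4/3    0   -1]
  r2: [   0    0    1  7/3 -5/3 -2/3    0   -1]
  r3: [   0    0    0    0    0    0    1    0]
Fix exponent of γ at 1, m at 0, a at 0, q at 0; solve each RREF row for its pivot's exponent:
  r0: exp(W) + (1)·1 = 0 ⇒ exp(W) = -1
  r1: exp(Q) + (-1)·1 = 0 ⇒ exp(Q) = 1
  r2: exp(μ) + (-1)·1 = 0 ⇒ exp(μ) = 1
  r3: exp(cp) + (0)·1 = 0 ⇒ exp(cp) = 0
Π_4 = W^-1 · Q · μ · γ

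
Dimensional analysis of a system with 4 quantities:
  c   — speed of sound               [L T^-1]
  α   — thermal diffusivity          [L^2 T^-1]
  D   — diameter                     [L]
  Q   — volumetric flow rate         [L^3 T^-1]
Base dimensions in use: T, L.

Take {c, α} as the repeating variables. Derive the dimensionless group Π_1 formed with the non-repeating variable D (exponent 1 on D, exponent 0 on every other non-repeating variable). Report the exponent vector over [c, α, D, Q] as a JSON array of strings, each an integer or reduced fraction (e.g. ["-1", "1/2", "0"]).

["1", "-1", "1", "0"]

Write exponents as rows T,L / cols c,α,D,Q:
  T: [-1 -1  0 -1]
  L: [ 1  2  1  3]
Row reduction gives pivot columns c,α; rank = 2
Pivot set = {c,α}, free = {D,Q}
RREF:
  r0: [   1    0   -1   -1]
  r1: [   0    1    1    2]
Fix exponent of D at 1, Q at 0; solve each RREF row for its pivot's exponent:
  r0: exp(c) + (-1)·1 = 0 ⇒ exp(c) = 1
  r1: exp(α) + (1)·1 = 0 ⇒ exp(α) = -1
Π_1 = c · α^-1 · D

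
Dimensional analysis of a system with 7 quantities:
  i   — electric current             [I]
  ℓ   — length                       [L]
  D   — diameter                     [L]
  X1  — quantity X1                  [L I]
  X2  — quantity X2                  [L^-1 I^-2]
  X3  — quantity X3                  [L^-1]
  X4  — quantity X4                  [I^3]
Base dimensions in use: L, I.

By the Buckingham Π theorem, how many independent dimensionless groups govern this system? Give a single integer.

Dimensional matrix (L×I by i×ℓ×D×X1×X2×X3×X4):
  L: [ 0  1  1  1 -1 -1  0]
  I: [ 1  0  0  1 -2  0  3]
Row reduction gives pivot columns i,ℓ; rank = 2
7 vars − rank 2 = 5 Π groups

5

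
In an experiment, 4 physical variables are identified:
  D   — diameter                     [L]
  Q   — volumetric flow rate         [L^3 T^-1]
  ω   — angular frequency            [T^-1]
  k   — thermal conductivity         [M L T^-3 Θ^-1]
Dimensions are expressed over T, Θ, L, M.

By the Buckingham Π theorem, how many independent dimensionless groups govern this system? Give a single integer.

Dimensional matrix (T×Θ×L×M by D×Q×ω×k):
  T: [ 0 -1 -1 -3]
  Θ: [ 0  0  0 -1]
  L: [ 1  3  0  1]
  M: [ 0  0  0  1]
Row reduction gives pivot columns D,Q,k; rank = 3
n=4, r=3 ⇒ 1 dimensionless group

1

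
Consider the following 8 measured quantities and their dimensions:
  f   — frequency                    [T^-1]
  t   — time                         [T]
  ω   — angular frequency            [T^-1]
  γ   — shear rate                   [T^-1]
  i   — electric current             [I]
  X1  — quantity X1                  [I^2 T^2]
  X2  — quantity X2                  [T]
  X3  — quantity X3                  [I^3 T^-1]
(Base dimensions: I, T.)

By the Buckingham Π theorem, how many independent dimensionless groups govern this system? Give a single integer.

Exponent matrix [I,T] × [f,t,ω,γ,i,X1,X2,X3]:
  I: [ 0  0  0  0  1  2  0  3]
  T: [-1  1 -1 -1  0  2  1 -1]
Row reduction gives pivot columns f,i; rank = 2
8 vars − rank 2 = 6 Π groups

6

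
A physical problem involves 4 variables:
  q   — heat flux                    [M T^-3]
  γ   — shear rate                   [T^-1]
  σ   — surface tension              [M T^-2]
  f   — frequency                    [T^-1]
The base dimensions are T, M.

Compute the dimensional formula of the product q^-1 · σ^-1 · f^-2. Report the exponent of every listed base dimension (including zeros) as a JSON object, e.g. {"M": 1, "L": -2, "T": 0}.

{"T": 7, "M": -2}

Exponent matrix [T,M] × [q,γ,σ,f]:
  T: [-3 -1 -2 -1]
  M: [ 1  0  1  0]
  [T]: (-1)·-3+(-1)·-2+(-2)·-1 = 7
  [M]: (-1)·1+(-1)·1+(-2)·0 = -2
⇒ T^7 M^-2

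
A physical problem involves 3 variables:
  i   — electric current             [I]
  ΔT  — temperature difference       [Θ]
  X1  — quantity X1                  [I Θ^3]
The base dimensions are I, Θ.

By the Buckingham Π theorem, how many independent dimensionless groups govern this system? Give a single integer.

1

Write exponents as rows I,Θ / cols i,ΔT,X1:
  I: [ 1  0  1]
  Θ: [ 0  1  3]
Echelon form has 2 nonzero rows (pivots: i,ΔT)
Π count = n − r = 3 − 2 = 1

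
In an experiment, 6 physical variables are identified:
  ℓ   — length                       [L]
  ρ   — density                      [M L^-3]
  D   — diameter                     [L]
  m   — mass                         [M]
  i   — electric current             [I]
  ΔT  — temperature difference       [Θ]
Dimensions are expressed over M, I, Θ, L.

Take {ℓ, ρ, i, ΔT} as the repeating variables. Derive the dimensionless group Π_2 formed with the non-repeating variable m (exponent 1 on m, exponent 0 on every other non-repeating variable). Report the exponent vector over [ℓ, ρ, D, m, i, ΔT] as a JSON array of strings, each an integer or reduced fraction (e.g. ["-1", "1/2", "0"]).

Write exponents as rows M,I,Θ,L / cols ℓ,ρ,D,m,i,ΔT:
  M: [ 0  1  0  1  0  0]
  I: [ 0  0  0  0  1  0]
  Θ: [ 0  0  0  0  0  1]
  L: [ 1 -3  1  0  0  0]
Row reduction gives pivot columns ℓ,ρ,i,ΔT; rank = 4
Pivot set = {ℓ,ρ,i,ΔT}, free = {D,m}
RREF:
  r0: [   1    0    1    3    0    0]
  r1: [   0    1    0    1    0    0]
  r2: [   0    0    0    0    1    0]
  r3: [   0    0    0    0    0    1]
Fix exponent of m at 1, D at 0; solve each RREF row for its pivot's exponent:
  r0: exp(ℓ) + (3)·1 = 0 ⇒ exp(ℓ) = -3
  r1: exp(ρ) + (1)·1 = 0 ⇒ exp(ρ) = -1
  r2: exp(i) + (0)·1 = 0 ⇒ exp(i) = 0
  r3: exp(ΔT) + (0)·1 = 0 ⇒ exp(ΔT) = 0
Π_2 = ℓ^-3 · ρ^-1 · m

["-3", "-1", "0", "1", "0", "0"]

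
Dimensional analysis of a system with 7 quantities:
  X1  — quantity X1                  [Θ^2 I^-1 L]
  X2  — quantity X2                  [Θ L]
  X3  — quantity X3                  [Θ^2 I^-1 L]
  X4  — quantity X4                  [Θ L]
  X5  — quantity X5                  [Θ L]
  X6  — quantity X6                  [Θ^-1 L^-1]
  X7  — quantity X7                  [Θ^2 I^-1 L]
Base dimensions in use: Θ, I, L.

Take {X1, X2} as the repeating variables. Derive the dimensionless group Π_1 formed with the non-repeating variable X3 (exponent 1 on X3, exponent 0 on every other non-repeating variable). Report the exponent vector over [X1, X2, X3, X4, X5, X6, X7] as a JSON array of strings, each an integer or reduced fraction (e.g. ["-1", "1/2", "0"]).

Write exponents as rows Θ,I,L / cols X1,X2,X3,X4,X5,X6,X7:
  Θ: [ 2  1  2  1  1 -1  2]
  I: [-1  0 -1  0  0  0 -1]
  L: [ 1  1  1  1  1 -1  1]
RREF → pivots at {X1,X2} ⇒ r = 2
Pivot set = {X1,X2}, free = {X3,X4,X5,X6,X7}
RREF:
  r0: [   1    0    1    0    0    0    1]
  r1: [   0    1    0    1    1   -1    0]
  r2: [   0    0    0    0    0    0    0]
Fix exponent of X3 at 1, X4 at 0, X5 at 0, X6 at 0, X7 at 0; solve each RREF row for its pivot's exponent:
  r0: exp(X1) + (1)·1 = 0 ⇒ exp(X1) = -1
  r1: exp(X2) + (0)·1 = 0 ⇒ exp(X2) = 0
Π_1 = X1^-1 · X3

["-1", "0", "1", "0", "0", "0", "0"]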